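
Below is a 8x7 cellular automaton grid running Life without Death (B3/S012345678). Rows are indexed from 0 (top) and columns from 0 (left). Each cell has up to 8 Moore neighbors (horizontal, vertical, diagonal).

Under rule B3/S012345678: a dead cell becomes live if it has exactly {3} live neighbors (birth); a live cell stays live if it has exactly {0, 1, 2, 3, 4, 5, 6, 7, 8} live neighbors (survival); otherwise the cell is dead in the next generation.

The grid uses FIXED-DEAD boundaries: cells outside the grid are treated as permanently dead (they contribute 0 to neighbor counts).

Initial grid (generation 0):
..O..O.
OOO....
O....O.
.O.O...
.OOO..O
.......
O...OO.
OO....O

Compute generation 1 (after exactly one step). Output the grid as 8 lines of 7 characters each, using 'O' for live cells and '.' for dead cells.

Simulating step by step:
Generation 0 (given above): 19 live cells
Generation 1: 28 live cells
(generation 1 grid is the final answer)

Answer: ..O..O.
OOO....
O....O.
OO.OO..
.OOO..O
.OOOOO.
OO..OO.
OO...OO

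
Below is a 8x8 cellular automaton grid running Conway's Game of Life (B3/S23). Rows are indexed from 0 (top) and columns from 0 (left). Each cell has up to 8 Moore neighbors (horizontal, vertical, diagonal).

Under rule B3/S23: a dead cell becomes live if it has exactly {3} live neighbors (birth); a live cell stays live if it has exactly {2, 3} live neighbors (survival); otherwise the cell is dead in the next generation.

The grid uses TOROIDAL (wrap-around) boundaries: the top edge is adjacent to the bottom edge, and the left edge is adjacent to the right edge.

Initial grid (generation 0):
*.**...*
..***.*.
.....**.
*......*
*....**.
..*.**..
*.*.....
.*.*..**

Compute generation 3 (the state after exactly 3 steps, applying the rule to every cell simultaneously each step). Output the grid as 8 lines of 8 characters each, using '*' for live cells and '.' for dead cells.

Answer: ....**..
........
....***.
........
*..*....
*.**....
*.**....
.....**.

Derivation:
Simulating step by step:
Generation 0 (given above): 24 live cells
Generation 1: 29 live cells
*....*..
.**.*.*.
...****.
*.......
**..***.
...*****
*.*.****
...*..*.
Generation 2: 29 live cells
.*******
.**...**
.****.**
**.*....
**.*....
..*.....
*.*.....
**.*....
Generation 3: 15 live cells
(generation 3 grid is the final answer)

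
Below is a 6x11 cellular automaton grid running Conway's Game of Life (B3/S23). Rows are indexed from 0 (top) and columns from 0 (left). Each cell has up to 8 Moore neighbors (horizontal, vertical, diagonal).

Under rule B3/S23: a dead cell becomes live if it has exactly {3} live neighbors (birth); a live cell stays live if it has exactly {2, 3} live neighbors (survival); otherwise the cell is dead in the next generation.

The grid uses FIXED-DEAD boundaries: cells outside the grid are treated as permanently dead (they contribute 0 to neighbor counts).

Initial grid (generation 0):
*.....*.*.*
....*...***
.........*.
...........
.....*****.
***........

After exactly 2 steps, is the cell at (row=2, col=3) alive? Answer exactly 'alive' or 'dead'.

Simulating step by step:
Generation 0 (given above): 17 live cells
Generation 1: 20 live cells
.......**.*
.......**.*
........***
......**.*.
.*....***..
.*....***..
Generation 2: 11 live cells
.......**..
..........*
......*...*
......*...*
.....*...*.
......*.*..

Cell (2,3) at generation 2: 0 -> dead

Answer: dead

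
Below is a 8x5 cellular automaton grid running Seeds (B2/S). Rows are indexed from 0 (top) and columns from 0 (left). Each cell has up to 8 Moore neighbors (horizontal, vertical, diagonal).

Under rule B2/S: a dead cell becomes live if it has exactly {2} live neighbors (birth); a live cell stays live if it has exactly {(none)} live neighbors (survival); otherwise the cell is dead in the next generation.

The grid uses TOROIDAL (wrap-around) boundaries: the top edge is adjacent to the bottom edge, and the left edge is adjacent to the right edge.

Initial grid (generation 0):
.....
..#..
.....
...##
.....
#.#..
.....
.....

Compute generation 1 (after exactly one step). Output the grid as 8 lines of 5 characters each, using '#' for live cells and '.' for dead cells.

Answer: .....
.....
..#.#
.....
###..
.#...
.#...
.....

Derivation:
Simulating step by step:
Generation 0 (given above): 5 live cells
Generation 1: 7 live cells
(generation 1 grid is the final answer)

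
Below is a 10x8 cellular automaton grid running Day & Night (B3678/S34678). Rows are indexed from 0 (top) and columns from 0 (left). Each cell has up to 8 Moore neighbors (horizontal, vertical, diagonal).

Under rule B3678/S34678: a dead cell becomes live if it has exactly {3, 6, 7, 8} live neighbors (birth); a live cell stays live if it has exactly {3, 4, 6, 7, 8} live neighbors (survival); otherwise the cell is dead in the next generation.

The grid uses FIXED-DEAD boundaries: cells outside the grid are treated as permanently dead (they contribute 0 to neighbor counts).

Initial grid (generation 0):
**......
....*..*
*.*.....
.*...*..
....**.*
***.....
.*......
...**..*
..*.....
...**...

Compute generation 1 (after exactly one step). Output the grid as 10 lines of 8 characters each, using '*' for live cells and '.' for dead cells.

Answer: ........
*.......
.*......
....*.*.
*.*...*.
.*......
**.*....
..*.....
........
........

Derivation:
Simulating step by step:
Generation 0 (given above): 21 live cells
Generation 1: 12 live cells
(generation 1 grid is the final answer)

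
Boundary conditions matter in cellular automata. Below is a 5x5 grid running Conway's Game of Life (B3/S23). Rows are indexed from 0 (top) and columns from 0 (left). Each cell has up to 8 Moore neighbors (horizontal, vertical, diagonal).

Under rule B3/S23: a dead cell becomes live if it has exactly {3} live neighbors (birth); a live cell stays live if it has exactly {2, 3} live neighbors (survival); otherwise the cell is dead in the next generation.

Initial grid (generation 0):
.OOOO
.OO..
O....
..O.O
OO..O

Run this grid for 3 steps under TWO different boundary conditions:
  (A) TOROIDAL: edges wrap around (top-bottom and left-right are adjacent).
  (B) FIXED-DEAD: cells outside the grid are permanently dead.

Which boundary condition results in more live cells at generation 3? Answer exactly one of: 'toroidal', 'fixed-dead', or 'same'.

Under TOROIDAL boundary, generation 3:
O..O.
OO..O
O.O..
OOO..
..O.O
Population = 12

Under FIXED-DEAD boundary, generation 3:
.....
.O.O.
OO...
.O..O
..OO.
Population = 8

Comparison: toroidal=12, fixed-dead=8 -> toroidal

Answer: toroidal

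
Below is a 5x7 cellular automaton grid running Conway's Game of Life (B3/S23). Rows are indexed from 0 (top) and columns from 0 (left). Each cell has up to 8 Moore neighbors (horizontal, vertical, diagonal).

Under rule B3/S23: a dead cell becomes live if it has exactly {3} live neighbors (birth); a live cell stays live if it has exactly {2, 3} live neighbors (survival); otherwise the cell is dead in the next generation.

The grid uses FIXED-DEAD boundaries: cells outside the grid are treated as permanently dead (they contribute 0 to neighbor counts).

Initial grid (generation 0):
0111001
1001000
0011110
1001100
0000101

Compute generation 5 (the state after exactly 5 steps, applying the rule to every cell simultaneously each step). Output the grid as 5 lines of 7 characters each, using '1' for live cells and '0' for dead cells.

Simulating step by step:
Generation 0 (given above): 15 live cells
Generation 1: 11 live cells
0111000
0000010
0110010
0010000
0001110
Generation 2: 10 live cells
0010000
0001100
0110000
0110010
0001100
Generation 3: 10 live cells
0001000
0101000
0100100
0100100
0011100
Generation 4: 13 live cells
0010000
0001100
1101100
0100110
0011100
Generation 5: 12 live cells
(generation 5 grid is the final answer)

Answer: 0001000
0100100
1100000
1100010
0011110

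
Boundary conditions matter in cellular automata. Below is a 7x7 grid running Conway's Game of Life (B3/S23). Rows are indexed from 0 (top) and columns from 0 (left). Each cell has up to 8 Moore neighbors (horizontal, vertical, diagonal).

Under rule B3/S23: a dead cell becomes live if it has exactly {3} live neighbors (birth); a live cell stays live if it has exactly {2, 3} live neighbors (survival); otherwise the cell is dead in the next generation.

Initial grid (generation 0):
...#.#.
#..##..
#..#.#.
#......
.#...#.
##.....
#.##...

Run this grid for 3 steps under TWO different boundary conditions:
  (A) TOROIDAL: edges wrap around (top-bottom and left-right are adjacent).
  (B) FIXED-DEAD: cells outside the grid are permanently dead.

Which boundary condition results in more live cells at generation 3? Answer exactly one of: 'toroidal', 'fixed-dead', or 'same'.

Under TOROIDAL boundary, generation 3:
#...##.
..###.#
#..##.#
.......
#.#..##
.#.##..
.#.#...
Population = 20

Under FIXED-DEAD boundary, generation 3:
..###..
.#.....
..#....
.......
.......
##.....
.......
Population = 7

Comparison: toroidal=20, fixed-dead=7 -> toroidal

Answer: toroidal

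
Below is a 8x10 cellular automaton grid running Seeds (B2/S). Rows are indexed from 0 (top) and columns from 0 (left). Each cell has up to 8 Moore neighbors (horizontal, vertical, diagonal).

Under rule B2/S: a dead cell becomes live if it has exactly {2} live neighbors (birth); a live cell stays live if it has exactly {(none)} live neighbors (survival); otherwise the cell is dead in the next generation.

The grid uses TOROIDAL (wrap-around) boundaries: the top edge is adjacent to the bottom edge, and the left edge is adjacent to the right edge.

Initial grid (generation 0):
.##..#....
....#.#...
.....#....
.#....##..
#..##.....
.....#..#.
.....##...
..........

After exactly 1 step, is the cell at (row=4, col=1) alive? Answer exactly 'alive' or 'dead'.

Answer: alive

Derivation:
Simulating step by step:
Generation 0 (given above): 16 live cells
Generation 1: 22 live cells
...##.#...
.###......
....#.....
#.##......
.##.....##
...#...#.#
....#..#..
.##.#.....

Cell (4,1) at generation 1: 1 -> alive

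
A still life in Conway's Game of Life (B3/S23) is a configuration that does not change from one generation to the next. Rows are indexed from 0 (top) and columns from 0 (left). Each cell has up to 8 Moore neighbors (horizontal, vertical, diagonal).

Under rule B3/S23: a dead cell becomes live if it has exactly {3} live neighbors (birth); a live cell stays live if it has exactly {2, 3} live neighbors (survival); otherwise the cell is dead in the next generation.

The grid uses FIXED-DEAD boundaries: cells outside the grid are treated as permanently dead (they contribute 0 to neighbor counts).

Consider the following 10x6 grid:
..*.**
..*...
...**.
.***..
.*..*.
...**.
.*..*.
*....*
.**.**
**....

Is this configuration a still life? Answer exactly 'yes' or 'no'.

Answer: no

Derivation:
Compute generation 1 and compare to generation 0 (given above):
Generation 1:
...*..
..*..*
.*..*.
.*....
.*..*.
..****
...***
*.**.*
..*.**
***...
Cell (0,2) differs: gen0=1 vs gen1=0 -> NOT a still life.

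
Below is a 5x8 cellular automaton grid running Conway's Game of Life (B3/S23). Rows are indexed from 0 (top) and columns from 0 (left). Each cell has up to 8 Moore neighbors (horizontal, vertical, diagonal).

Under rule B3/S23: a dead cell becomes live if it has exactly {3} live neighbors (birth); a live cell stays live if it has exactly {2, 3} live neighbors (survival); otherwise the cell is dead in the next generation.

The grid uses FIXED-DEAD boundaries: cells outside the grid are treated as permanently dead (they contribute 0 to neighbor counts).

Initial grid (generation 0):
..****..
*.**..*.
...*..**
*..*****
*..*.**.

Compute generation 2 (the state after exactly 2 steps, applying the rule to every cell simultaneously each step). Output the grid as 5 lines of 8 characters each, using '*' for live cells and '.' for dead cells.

Simulating step by step:
Generation 0 (given above): 21 live cells
Generation 1: 12 live cells
.**.**..
.*....**
.*......
..**....
...*...*
Generation 2: 13 live cells
(generation 2 grid is the final answer)

Answer: .**..**.
**...**.
.*......
..**....
..**....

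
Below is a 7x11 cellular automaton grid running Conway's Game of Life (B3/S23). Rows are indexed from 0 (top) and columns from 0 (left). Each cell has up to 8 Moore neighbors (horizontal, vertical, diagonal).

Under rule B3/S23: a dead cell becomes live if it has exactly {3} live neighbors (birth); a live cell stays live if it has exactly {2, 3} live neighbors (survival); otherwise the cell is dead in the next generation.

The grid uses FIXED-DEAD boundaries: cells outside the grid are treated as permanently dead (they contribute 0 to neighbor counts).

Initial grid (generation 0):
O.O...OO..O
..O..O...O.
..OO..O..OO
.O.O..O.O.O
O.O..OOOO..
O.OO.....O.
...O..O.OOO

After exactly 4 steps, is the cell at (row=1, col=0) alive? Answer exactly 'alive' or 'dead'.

Answer: dead

Derivation:
Simulating step by step:
Generation 0 (given above): 33 live cells
Generation 1: 35 live cells
.O....O....
..O..O.OOO.
.O.OOOOOO.O
.O.OO...O.O
O...OOO.O..
..OOOO....O
..OO....OOO
Generation 2: 24 live cells
......OOO..
.OOO.....O.
.O........O
OO......O..
.O....OO...
.OO...OOO.O
..O......OO
Generation 3: 26 live cells
..O....OO..
.OO....OOO.
.........O.
OOO....O...
......O..O.
.OO...O.O.O
.OO....OOOO
Generation 4: 26 live cells
.OO....O.O.
.OO....O.O.
O......O.O.
.O......O..
O.....O.OO.
.OO...O...O
.OO....OO.O

Cell (1,0) at generation 4: 0 -> dead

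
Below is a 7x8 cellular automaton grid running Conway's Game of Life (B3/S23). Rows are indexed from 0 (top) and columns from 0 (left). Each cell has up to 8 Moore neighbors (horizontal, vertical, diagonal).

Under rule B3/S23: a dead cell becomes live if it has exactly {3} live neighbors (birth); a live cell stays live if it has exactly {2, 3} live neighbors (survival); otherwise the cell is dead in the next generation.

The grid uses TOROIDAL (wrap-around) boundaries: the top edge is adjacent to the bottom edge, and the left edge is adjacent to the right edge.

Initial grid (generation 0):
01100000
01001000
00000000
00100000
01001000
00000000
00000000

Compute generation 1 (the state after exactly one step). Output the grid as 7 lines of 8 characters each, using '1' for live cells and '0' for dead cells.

Answer: 01100000
01100000
00000000
00000000
00000000
00000000
00000000

Derivation:
Simulating step by step:
Generation 0 (given above): 7 live cells
Generation 1: 4 live cells
(generation 1 grid is the final answer)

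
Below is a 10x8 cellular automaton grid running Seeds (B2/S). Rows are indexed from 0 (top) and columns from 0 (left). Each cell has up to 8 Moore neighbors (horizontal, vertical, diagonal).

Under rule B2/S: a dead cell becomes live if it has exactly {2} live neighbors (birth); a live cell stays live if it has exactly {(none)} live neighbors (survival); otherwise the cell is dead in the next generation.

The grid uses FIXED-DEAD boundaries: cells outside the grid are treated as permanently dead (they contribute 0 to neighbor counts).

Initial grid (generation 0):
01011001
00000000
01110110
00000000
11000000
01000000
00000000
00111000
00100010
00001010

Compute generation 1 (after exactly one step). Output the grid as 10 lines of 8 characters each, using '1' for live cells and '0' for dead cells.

Simulating step by step:
Generation 0 (given above): 19 live cells
Generation 1: 18 live cells
(generation 1 grid is the final answer)

Answer: 00100000
10000001
00001000
00011110
00100000
00100000
01001000
01000100
01000001
00010001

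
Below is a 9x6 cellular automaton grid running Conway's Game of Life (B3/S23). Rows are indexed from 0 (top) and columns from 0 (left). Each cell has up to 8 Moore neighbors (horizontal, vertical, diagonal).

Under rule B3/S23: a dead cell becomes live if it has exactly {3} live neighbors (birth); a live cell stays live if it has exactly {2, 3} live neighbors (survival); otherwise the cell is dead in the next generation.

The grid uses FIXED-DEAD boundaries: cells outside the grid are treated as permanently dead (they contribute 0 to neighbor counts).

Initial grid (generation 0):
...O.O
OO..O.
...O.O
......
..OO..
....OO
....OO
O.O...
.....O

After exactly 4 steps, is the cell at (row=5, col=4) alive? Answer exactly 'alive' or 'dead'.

Simulating step by step:
Generation 0 (given above): 16 live cells
Generation 1: 16 live cells
....O.
..OO.O
....O.
..OOO.
...OO.
.....O
...OOO
....OO
......
Generation 2: 13 live cells
...OO.
...O.O
.....O
..O..O
..O..O
.....O
...O..
...O.O
......
Generation 3: 11 live cells
...OO.
...O.O
.....O
....OO
....OO
....O.
......
....O.
......
Generation 4: 8 live cells
...OO.
...O.O
.....O
......
...O..
....OO
......
......
......

Cell (5,4) at generation 4: 1 -> alive

Answer: alive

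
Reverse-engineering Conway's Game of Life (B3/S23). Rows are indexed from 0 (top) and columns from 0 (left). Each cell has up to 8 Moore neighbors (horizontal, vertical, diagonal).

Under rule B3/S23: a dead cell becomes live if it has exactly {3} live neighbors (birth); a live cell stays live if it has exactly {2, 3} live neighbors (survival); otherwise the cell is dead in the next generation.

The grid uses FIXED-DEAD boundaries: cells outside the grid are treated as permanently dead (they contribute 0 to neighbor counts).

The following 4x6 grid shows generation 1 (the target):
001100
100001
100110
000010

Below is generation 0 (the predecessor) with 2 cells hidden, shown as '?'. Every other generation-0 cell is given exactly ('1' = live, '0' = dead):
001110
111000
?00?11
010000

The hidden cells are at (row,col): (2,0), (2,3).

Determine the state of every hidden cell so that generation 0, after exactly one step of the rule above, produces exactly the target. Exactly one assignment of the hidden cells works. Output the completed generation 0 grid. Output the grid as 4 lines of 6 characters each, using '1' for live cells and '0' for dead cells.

Answer: 001110
111000
100111
010000

Derivation:
Hidden generation-0 cells (in order): (2,0), (2,3).
A hidden cell only influences target cells in its own 3x3 neighborhood. Try each of the 2^2 = 4 assignments, step the completed generation 0 forward once under B3/S23, and compare with the target:
  (2,0)=0 (2,3)=0 -> step gives (1,0)='0' but target has '1' -> reject
  (2,0)=0 (2,3)=1 -> step gives (1,0)='0' but target has '1' -> reject
  (2,0)=1 (2,3)=0 -> step gives (1,2)='1' but target has '0' -> reject
  (2,0)=1 (2,3)=1 -> step reproduces the target at every cell -> ACCEPT
Unique solution: (2,0)=live, (2,3)=live.
Check: live-neighbor counts of every cell in the completed generation 0:
243311
244653
354221
212232
Applying B3/S23 to generation 0 with these counts gives:
001100
100001
100110
000010
which matches the target exactly.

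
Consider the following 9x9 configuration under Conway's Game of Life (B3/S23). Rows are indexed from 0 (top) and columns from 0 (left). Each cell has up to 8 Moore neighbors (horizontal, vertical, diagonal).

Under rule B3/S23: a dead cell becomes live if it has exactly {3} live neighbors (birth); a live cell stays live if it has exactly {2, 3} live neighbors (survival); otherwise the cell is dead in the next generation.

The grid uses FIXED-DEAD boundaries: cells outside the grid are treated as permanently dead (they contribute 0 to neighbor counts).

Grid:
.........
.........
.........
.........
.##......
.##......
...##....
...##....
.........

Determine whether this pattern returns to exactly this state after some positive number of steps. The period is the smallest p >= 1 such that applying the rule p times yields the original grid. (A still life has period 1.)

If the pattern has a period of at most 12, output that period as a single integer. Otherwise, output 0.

Simulating and comparing each generation to the original:
Gen 0 (original, given above): 8 live cells
Gen 1: 6 live cells, differs from original
Gen 2: 8 live cells, MATCHES original -> period = 2

Answer: 2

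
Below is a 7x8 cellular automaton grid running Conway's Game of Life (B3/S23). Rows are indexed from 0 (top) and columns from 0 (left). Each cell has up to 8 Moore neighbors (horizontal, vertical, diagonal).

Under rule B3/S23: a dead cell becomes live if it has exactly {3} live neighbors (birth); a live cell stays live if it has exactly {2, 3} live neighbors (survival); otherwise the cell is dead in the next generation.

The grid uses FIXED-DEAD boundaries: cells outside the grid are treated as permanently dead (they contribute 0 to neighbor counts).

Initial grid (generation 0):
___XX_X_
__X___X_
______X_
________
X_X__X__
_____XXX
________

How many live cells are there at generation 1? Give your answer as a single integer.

Answer: 9

Derivation:
Simulating step by step:
Generation 0 (given above): 12 live cells
Generation 1: 9 live cells
___X_X__
___X__XX
________
________
_____X__
_____XX_
______X_
Population at generation 1: 9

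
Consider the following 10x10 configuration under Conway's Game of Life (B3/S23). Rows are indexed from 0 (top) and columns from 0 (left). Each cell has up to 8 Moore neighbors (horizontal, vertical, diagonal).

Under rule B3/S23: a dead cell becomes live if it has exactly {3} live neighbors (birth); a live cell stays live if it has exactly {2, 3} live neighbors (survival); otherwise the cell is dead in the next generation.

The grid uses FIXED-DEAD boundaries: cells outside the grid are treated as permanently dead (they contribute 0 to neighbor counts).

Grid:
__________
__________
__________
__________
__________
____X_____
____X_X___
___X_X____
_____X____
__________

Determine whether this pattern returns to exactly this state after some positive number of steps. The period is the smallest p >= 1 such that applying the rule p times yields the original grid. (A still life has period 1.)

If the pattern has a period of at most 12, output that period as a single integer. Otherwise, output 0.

Simulating and comparing each generation to the original:
Gen 0 (original, given above): 6 live cells
Gen 1: 6 live cells, differs from original
Gen 2: 6 live cells, MATCHES original -> period = 2

Answer: 2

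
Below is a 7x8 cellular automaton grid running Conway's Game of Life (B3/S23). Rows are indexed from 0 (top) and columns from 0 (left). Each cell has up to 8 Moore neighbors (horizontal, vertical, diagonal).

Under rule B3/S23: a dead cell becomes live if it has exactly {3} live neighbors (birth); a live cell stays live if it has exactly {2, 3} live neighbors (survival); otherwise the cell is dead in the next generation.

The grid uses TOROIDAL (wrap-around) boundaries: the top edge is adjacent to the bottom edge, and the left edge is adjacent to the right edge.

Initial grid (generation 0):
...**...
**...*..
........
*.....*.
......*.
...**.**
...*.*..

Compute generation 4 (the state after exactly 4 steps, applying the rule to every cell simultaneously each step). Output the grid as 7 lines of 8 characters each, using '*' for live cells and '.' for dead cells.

Answer: **......
**.**...
.*.*..*.
...*.**.
...*....
...*....
...*....

Derivation:
Simulating step by step:
Generation 0 (given above): 14 live cells
Generation 1: 16 live cells
..**.*..
....*...
**.....*
.......*
......*.
...**.**
..*..**.
Generation 2: 20 live cells
..**.**.
*****...
*......*
......**
.....**.
...**..*
..*....*
Generation 3: 22 live cells
*....***
*...***.
..**..*.
*....*..
....**..
...***.*
..*..*.*
Generation 4: 15 live cells
(generation 4 grid is the final answer)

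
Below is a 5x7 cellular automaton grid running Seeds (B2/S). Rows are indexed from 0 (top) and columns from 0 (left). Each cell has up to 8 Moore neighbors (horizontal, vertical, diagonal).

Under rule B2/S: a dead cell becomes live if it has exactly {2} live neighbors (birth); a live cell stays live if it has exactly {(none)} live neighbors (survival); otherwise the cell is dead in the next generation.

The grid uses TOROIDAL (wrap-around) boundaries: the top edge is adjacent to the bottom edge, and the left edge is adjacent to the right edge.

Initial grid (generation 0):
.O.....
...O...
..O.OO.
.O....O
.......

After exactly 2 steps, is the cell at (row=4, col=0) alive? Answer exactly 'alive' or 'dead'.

Answer: alive

Derivation:
Simulating step by step:
Generation 0 (given above): 7 live cells
Generation 1: 12 live cells
..O....
.O...O.
OO....O
O.OOO..
.OO....
Generation 2: 5 live cells
O..O...
.......
.......
.....O.
O...O..

Cell (4,0) at generation 2: 1 -> alive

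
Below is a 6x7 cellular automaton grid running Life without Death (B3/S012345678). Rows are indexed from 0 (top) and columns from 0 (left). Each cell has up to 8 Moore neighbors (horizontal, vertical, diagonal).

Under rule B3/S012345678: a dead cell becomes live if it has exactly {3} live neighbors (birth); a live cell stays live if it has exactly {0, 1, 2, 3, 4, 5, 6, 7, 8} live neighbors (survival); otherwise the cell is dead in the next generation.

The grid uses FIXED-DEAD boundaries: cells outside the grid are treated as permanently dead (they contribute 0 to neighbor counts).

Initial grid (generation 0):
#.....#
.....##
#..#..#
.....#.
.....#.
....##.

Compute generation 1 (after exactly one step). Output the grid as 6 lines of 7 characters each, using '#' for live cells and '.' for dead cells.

Answer: #....##
.....##
#..##.#
....###
.....##
....##.

Derivation:
Simulating step by step:
Generation 0 (given above): 11 live cells
Generation 1: 16 live cells
(generation 1 grid is the final answer)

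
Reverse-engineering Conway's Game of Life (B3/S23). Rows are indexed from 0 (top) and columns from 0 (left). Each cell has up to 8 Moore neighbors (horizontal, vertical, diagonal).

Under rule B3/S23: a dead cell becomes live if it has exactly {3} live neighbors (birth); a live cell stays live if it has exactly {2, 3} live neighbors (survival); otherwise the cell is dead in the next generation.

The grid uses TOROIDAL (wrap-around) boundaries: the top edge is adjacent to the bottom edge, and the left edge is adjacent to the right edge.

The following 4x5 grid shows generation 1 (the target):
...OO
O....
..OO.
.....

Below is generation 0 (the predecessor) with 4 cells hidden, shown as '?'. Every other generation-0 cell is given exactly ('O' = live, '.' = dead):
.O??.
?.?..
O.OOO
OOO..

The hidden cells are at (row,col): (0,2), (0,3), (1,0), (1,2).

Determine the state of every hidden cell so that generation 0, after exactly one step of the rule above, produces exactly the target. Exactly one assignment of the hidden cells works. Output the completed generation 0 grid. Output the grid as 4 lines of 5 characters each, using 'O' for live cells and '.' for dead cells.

Answer: .OOO.
O....
O.OOO
OOO..

Derivation:
Hidden generation-0 cells (in order): (0,2), (0,3), (1,0), (1,2).
A hidden cell only influences target cells in its own 3x3 neighborhood. Try each of the 2^4 = 16 assignments, step the completed generation 0 forward once under B3/S23, and compare with the target:
  (0,2)=. (0,3)=. (1,0)=. (1,2)=. -> step gives (0,0)='O' but target has '.' -> reject
  (0,2)=. (0,3)=. (1,0)=. (1,2)=O -> step gives (0,0)='O' but target has '.' -> reject
  (0,2)=. (0,3)=. (1,0)=O (1,2)=. -> step gives (0,2)='O' but target has '.' -> reject
  (0,2)=. (0,3)=. (1,0)=O (1,2)=O -> step gives (0,3)='.' but target has 'O' -> reject
  (0,2)=. (0,3)=O (1,0)=. (1,2)=. -> step gives (0,0)='O' but target has '.' -> reject
  (0,2)=. (0,3)=O (1,0)=. (1,2)=O -> step gives (0,0)='O' but target has '.' -> reject
  (0,2)=. (0,3)=O (1,0)=O (1,2)=. -> step gives (0,3)='.' but target has 'O' -> reject
  (0,2)=. (0,3)=O (1,0)=O (1,2)=O -> step gives (2,2)='.' but target has 'O' -> reject
  (0,2)=O (0,3)=. (1,0)=. (1,2)=. -> step gives (0,0)='O' but target has '.' -> reject
  (0,2)=O (0,3)=. (1,0)=. (1,2)=O -> step gives (0,0)='O' but target has '.' -> reject
  (0,2)=O (0,3)=. (1,0)=O (1,2)=. -> step gives (0,2)='O' but target has '.' -> reject
  (0,2)=O (0,3)=. (1,0)=O (1,2)=O -> step gives (0,4)='.' but target has 'O' -> reject
  (0,2)=O (0,3)=O (1,0)=. (1,2)=. -> step gives (0,0)='O' but target has '.' -> reject
  (0,2)=O (0,3)=O (1,0)=. (1,2)=O -> step gives (0,0)='O' but target has '.' -> reject
  (0,2)=O (0,3)=O (1,0)=O (1,2)=. -> step reproduces the target at every cell -> ACCEPT
  (0,2)=O (0,3)=O (1,0)=O (1,2)=O -> step gives (2,2)='.' but target has 'O' -> reject
Unique solution: (0,2)=live, (0,3)=live, (1,0)=live, (1,2)=dead.
Check: live-neighbor counts of every cell in the completed generation 0:
45423
35555
46334
46665
Applying B3/S23 to generation 0 with these counts gives:
...OO
O....
..OO.
.....
which matches the target exactly.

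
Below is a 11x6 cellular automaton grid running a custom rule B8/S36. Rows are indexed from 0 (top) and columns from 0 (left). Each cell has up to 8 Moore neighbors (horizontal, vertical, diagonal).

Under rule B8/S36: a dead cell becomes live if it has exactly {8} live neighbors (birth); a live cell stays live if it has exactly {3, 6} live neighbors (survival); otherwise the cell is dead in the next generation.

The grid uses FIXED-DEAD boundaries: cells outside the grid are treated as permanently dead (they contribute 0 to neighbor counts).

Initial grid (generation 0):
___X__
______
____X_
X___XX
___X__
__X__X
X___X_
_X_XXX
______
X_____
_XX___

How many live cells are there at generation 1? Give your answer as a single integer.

Simulating step by step:
Generation 0 (given above): 17 live cells
Generation 1: 2 live cells
______
______
______
____X_
______
______
______
____X_
______
______
______
Population at generation 1: 2

Answer: 2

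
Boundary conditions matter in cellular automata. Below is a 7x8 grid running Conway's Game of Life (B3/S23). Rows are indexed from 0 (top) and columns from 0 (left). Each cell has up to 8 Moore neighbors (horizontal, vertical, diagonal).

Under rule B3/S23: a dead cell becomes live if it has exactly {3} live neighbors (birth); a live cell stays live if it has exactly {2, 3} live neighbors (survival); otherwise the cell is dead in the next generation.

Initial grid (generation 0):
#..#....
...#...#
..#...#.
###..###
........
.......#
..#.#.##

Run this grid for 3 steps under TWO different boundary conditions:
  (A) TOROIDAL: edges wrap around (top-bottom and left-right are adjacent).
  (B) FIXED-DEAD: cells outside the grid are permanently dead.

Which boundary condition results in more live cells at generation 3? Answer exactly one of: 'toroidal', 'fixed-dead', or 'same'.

Under TOROIDAL boundary, generation 3:
#.#.....
.......#
#.......
####...#
####....
#...##..
#####.#.
Population = 22

Under FIXED-DEAD boundary, generation 3:
...#....
...##...
.....##.
.#.#.#..
.###.##.
......#.
........
Population = 14

Comparison: toroidal=22, fixed-dead=14 -> toroidal

Answer: toroidal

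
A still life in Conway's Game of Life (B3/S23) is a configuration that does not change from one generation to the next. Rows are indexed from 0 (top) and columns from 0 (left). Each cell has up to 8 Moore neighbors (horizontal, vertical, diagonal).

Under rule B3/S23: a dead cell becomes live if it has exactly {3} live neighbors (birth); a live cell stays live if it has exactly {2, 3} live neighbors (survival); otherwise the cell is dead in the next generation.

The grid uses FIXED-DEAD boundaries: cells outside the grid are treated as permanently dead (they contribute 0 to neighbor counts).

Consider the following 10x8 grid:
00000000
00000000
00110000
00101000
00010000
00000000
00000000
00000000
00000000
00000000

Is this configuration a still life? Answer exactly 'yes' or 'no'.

Answer: yes

Derivation:
Compute generation 1 and compare to generation 0 (given above):
Generation 1:
00000000
00000000
00110000
00101000
00010000
00000000
00000000
00000000
00000000
00000000
The grids are IDENTICAL -> still life.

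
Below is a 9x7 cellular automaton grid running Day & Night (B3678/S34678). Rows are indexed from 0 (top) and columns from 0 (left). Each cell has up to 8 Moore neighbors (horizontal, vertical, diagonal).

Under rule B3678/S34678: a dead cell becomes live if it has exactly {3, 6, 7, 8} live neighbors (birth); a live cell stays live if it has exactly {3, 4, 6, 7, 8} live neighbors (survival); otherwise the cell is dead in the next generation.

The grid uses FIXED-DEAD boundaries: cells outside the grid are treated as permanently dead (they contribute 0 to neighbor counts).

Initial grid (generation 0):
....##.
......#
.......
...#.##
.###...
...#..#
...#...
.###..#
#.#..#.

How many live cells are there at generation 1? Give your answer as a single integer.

Simulating step by step:
Generation 0 (given above): 19 live cells
Generation 1: 18 live cells
.......
.....#.
.....##
....#..
..##.##
...##..
...##..
.####..
..##...
Population at generation 1: 18

Answer: 18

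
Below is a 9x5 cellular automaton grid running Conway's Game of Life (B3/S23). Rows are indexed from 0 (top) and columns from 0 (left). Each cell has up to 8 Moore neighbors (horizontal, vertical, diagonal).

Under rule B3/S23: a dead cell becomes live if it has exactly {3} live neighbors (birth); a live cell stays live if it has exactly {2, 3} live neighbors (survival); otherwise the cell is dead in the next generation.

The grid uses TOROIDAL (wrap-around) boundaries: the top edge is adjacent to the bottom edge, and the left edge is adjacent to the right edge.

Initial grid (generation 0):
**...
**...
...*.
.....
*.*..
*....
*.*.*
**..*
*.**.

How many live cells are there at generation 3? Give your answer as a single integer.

Answer: 11

Derivation:
Simulating step by step:
Generation 0 (given above): 17 live cells
Generation 1: 10 live cells
.....
***.*
.....
.....
.*...
*..*.
...*.
.....
..**.
Generation 2: 11 live cells
*...*
**...
**...
.....
.....
..*.*
....*
..**.
.....
Generation 3: 11 live cells
**..*
.....
**...
.....
.....
...*.
..*.*
...*.
...**
Population at generation 3: 11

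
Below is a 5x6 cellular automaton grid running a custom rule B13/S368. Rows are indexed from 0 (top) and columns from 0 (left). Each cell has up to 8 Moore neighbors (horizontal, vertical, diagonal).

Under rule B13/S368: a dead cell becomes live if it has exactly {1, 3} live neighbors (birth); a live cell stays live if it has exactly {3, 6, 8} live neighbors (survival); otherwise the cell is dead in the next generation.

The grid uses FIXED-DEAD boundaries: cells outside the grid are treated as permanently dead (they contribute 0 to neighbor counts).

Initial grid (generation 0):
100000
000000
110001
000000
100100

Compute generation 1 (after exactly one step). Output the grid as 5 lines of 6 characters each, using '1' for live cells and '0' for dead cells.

Answer: 010000
111011
001010
110101
011010

Derivation:
Simulating step by step:
Generation 0 (given above): 6 live cells
Generation 1: 15 live cells
(generation 1 grid is the final answer)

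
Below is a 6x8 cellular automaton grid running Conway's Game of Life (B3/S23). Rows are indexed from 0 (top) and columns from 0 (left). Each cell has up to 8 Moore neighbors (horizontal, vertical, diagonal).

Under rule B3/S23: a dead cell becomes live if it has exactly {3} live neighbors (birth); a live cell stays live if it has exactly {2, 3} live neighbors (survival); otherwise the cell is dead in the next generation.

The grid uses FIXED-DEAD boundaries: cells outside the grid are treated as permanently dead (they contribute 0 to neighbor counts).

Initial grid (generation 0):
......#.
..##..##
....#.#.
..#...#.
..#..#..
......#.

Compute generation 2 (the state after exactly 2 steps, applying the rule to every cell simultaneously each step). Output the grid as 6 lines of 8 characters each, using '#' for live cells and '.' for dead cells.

Answer: ......##
.....#..
..##.##.
......##
.....##.
........

Derivation:
Simulating step by step:
Generation 0 (given above): 12 live cells
Generation 1: 11 live cells
......##
...#..##
..#...#.
...#..#.
.....##.
........
Generation 2: 11 live cells
(generation 2 grid is the final answer)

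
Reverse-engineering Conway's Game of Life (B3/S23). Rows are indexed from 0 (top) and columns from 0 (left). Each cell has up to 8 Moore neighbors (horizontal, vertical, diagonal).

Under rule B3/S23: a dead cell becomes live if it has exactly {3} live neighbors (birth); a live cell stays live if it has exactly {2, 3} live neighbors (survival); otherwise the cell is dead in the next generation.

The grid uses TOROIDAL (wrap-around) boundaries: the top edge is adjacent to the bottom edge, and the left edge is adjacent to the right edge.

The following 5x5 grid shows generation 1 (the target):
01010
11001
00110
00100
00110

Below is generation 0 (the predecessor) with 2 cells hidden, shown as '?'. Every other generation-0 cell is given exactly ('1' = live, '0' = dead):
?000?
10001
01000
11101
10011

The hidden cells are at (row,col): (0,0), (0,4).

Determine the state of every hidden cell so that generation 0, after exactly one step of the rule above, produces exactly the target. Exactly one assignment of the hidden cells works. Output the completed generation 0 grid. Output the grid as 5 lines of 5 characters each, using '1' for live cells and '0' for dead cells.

Hidden generation-0 cells (in order): (0,0), (0,4).
A hidden cell only influences target cells in its own 3x3 neighborhood. Try each of the 2^2 = 4 assignments, step the completed generation 0 forward once under B3/S23, and compare with the target:
  (0,0)=0 (0,4)=0 -> step gives (0,1)='0' but target has '1' -> reject
  (0,0)=0 (0,4)=1 -> step gives (0,1)='0' but target has '1' -> reject
  (0,0)=1 (0,4)=0 -> step reproduces the target at every cell -> ACCEPT
  (0,0)=1 (0,4)=1 -> step gives (0,3)='0' but target has '1' -> reject
Unique solution: (0,0)=live, (0,4)=dead.
Check: live-neighbor counts of every cell in the completed generation 0:
43136
33112
64334
54344
55335
Applying B3/S23 to generation 0 with these counts gives:
01010
11001
00110
00100
00110
which matches the target exactly.

Answer: 10000
10001
01000
11101
10011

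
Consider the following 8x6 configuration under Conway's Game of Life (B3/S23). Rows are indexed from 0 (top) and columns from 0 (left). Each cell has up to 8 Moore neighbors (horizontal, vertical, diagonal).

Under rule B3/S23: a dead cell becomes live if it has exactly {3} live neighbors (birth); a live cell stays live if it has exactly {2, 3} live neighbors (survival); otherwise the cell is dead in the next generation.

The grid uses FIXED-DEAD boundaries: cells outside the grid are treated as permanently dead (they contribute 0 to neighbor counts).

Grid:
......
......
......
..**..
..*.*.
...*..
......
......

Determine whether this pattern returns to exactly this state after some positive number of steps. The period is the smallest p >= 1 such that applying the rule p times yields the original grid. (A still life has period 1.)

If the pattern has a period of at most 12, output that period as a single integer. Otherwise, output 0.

Simulating and comparing each generation to the original:
Gen 0 (original, given above): 5 live cells
Gen 1: 5 live cells, MATCHES original -> period = 1

Answer: 1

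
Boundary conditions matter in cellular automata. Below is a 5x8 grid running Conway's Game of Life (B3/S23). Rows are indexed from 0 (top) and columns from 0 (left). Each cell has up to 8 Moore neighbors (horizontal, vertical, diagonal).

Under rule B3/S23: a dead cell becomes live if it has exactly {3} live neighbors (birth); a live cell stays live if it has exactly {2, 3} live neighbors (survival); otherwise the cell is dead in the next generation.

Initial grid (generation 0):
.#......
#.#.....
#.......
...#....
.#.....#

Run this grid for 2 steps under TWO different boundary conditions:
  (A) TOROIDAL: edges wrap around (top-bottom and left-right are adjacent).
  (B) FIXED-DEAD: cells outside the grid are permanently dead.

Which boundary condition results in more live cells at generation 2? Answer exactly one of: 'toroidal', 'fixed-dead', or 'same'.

Answer: toroidal

Derivation:
Under TOROIDAL boundary, generation 2:
#.#.....
#.#.....
##......
#.......
#.#.....
Population = 9

Under FIXED-DEAD boundary, generation 2:
........
##......
........
........
........
Population = 2

Comparison: toroidal=9, fixed-dead=2 -> toroidal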